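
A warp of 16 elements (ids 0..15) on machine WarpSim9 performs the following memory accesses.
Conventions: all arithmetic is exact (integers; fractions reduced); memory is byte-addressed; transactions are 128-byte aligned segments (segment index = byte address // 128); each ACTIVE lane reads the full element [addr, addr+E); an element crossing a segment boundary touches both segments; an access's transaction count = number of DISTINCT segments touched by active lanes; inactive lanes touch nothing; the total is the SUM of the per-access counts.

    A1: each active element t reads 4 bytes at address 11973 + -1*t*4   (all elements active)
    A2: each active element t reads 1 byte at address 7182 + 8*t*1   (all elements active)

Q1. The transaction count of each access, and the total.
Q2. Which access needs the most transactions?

A1: 1 transaction
A2: 2 transactions

Answer: 1,2; total 3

Answer: A2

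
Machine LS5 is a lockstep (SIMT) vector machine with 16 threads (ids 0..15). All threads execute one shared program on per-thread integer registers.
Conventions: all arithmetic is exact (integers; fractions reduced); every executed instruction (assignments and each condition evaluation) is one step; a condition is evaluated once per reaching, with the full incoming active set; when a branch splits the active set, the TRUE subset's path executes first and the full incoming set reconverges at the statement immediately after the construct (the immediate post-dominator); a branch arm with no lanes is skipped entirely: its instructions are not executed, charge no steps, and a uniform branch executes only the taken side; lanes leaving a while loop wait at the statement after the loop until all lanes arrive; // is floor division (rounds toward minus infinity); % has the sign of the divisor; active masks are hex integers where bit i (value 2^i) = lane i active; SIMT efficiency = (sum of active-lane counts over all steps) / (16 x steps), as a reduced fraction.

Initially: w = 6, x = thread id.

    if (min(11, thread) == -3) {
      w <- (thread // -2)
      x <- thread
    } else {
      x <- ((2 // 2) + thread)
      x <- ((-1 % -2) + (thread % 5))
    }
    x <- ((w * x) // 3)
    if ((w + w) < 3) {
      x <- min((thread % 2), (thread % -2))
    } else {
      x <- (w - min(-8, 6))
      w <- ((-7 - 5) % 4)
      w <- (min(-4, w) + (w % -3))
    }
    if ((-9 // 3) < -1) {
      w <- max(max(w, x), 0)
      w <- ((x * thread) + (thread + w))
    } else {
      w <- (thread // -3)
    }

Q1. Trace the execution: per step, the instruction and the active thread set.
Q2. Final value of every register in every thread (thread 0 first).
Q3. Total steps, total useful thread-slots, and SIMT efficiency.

step 0: eval (min(11, thread) == -3) 0xffff
step 1: x <- ((2 // 2) + thread)     0xffff
step 2: x <- ((-1 % -2) + (thread % 5)) 0xffff
step 3: x <- ((w * x) // 3)          0xffff
step 4: eval ((w + w) < 3)           0xffff
step 5: x <- (w - min(-8, 6))        0xffff
step 6: w <- ((-7 - 5) % 4)          0xffff
step 7: w <- (min(-4, w) + (w % -3)) 0xffff
step 8: eval ((-9 // 3) < -1)        0xffff
step 9: w <- max(max(w, x), 0)       0xffff
step 10: w <- ((x * thread) + (thread + w)) 0xffff

Answer: 11 steps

w: 14,29,44,59,74,89,104,119,134,149,164,179,194,209,224,239
x: 14,14,14,14,14,14,14,14,14,14,14,14,14,14,14,14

steps = 11; useful = 176; efficiency = 176/176 = 1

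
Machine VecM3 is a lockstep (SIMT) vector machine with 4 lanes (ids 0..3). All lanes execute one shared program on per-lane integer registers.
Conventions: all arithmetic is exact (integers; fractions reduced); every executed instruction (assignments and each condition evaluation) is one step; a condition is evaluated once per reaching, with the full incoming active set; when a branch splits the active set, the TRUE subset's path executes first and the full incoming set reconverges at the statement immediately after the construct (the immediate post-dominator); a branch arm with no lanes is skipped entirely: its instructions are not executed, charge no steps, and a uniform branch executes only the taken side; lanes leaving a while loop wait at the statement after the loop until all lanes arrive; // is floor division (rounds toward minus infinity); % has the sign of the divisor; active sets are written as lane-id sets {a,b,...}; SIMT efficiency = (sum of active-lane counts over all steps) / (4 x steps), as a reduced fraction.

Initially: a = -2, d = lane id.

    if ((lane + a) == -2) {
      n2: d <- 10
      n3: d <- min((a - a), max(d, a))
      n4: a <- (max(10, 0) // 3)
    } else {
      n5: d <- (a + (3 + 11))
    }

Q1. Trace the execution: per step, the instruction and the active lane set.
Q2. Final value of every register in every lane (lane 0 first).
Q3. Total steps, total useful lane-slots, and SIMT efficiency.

step 0: eval ((lane + a) == -2)      {0,1,2,3}
step 1: d <- 10                      {0}
step 2: d <- min((a - a), max(d, a)) {0}
step 3: a <- (max(10, 0) // 3)       {0}
step 4: d <- (a + (3 + 11))          {1,2,3}

Answer: 5 steps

a: 3,-2,-2,-2
d: 0,12,12,12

steps = 5; useful = 10; efficiency = 10/20 = 1/2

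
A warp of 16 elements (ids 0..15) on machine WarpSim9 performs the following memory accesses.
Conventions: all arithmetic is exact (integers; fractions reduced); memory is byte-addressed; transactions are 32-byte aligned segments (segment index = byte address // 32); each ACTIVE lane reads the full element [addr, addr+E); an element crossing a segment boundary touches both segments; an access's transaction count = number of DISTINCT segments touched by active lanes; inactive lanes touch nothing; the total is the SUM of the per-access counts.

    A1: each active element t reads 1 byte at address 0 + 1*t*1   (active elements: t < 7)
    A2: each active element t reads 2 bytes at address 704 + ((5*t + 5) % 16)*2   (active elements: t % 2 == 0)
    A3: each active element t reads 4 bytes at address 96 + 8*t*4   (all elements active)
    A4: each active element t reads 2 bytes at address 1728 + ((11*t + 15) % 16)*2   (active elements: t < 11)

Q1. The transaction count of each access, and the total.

A1: 1 transaction
A2: 1 transaction
A3: 16 transactions
A4: 1 transaction

Answer: 1,1,16,1; total 19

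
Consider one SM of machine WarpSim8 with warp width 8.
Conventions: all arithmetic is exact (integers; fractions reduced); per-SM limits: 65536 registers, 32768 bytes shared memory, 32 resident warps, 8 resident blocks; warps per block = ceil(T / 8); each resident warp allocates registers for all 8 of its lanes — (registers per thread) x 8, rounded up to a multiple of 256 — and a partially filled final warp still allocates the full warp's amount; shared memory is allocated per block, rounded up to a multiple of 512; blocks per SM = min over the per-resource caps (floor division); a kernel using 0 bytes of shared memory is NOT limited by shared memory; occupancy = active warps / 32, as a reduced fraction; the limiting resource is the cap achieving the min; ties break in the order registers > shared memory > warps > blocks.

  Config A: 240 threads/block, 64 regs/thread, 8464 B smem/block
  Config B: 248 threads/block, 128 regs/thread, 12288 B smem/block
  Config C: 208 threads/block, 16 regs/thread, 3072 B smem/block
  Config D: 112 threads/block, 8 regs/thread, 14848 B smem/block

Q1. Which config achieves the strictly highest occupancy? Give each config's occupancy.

occupancies: A 15/16, B 31/32, C 13/16, D 7/8

Answer: B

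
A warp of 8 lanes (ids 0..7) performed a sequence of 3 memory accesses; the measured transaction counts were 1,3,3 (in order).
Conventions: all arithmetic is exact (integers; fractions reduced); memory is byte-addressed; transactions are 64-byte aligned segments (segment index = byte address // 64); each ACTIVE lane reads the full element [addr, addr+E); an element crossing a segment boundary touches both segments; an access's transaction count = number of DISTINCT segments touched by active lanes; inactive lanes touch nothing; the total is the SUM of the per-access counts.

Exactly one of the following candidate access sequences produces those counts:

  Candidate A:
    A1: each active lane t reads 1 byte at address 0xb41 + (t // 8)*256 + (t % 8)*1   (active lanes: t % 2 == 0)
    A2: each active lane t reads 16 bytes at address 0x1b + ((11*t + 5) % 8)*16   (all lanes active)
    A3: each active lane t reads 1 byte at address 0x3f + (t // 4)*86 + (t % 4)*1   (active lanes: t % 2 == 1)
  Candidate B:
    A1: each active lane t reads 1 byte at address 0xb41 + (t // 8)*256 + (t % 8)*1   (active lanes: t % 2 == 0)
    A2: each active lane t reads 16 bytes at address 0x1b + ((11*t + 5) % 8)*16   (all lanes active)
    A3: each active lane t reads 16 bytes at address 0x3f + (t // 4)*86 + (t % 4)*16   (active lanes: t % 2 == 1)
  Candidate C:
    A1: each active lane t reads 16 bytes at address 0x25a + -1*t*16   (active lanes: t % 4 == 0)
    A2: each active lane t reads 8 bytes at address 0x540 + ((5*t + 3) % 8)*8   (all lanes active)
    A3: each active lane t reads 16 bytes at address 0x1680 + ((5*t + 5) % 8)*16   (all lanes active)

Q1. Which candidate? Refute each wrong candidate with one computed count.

A: A3 gives 2 transactions, not 3
C: A1 gives 2 transactions, not 1
B: all counts match (1,3,3)

Answer: B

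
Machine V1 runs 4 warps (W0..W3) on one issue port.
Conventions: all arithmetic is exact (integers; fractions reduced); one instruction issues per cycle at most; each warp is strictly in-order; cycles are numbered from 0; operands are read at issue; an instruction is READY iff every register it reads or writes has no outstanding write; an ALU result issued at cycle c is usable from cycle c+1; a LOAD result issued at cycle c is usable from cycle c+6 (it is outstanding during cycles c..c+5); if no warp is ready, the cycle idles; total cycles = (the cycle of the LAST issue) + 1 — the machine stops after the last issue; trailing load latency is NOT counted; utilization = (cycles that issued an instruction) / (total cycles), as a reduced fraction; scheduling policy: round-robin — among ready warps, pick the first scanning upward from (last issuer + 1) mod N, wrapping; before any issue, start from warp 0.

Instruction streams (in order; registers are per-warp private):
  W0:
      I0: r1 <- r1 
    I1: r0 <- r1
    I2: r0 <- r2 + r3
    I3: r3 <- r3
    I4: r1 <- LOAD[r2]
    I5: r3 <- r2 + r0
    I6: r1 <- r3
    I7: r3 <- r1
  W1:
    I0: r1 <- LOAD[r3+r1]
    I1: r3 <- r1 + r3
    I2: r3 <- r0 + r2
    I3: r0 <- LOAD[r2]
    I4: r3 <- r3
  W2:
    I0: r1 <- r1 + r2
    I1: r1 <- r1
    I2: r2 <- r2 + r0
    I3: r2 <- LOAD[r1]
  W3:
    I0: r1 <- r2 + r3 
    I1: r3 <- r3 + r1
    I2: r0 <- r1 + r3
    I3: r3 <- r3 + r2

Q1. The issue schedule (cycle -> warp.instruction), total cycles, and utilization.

cycle 0: W0.I0
cycle 1: W1.I0
cycle 2: W2.I0
cycle 3: W3.I0
cycle 4: W0.I1
cycle 5: W2.I1
cycle 6: W3.I1
cycle 7: W0.I2
cycle 8: W1.I1
cycle 9: W2.I2
cycle 10: W3.I2
cycle 11: W0.I3
cycle 12: W1.I2
cycle 13: W2.I3
cycle 14: W3.I3
cycle 15: W0.I4
cycle 16: W1.I3
cycle 17: W0.I5
cycle 18: W1.I4
cycle 19: idle
cycle 20: idle
cycle 21: W0.I6
cycle 22: W0.I7

Answer: 23 cycles, utilization 21/23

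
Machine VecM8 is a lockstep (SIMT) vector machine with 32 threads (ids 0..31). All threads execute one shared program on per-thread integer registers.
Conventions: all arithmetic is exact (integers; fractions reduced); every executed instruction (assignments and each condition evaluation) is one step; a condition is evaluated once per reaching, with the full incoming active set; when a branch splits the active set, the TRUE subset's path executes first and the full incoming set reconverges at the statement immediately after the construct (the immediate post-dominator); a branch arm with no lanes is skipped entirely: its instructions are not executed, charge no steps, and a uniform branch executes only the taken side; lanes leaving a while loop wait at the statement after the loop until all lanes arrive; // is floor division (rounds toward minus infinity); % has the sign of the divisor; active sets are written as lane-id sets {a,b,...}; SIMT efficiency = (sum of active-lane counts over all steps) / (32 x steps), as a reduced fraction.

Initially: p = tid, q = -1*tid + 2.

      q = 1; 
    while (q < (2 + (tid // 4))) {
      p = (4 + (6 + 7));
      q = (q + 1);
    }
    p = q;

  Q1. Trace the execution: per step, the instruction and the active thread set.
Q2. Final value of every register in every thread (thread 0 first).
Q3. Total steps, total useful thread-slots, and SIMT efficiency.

step 0: q <- 1                       {0,1,2,3,4,5,6,7,8,9,10,11,12,13,14,15,16,17,18,19,20,21,22,23,24,25,26,27,28,29,30,31}
step 1: eval (q < (2 + (tid // 4)))  {0,1,2,3,4,5,6,7,8,9,10,11,12,13,14,15,16,17,18,19,20,21,22,23,24,25,26,27,28,29,30,31}
step 2: p <- (4 + (6 + 7))           {0,1,2,3,4,5,6,7,8,9,10,11,12,13,14,15,16,17,18,19,20,21,22,23,24,25,26,27,28,29,30,31}
step 3: q <- (q + 1)                 {0,1,2,3,4,5,6,7,8,9,10,11,12,13,14,15,16,17,18,19,20,21,22,23,24,25,26,27,28,29,30,31}
step 4: eval (q < (2 + (tid // 4)))  {0,1,2,3,4,5,6,7,8,9,10,11,12,13,14,15,16,17,18,19,20,21,22,23,24,25,26,27,28,29,30,31}
step 5: p <- (4 + (6 + 7))           {4,5,6,7,8,9,10,11,12,13,14,15,16,17,18,19,20,21,22,23,24,25,26,27,28,29,30,31}
step 6: q <- (q + 1)                 {4,5,6,7,8,9,10,11,12,13,14,15,16,17,18,19,20,21,22,23,24,25,26,27,28,29,30,31}
step 7: eval (q < (2 + (tid // 4)))  {4,5,6,7,8,9,10,11,12,13,14,15,16,17,18,19,20,21,22,23,24,25,26,27,28,29,30,31}
step 8: p <- (4 + (6 + 7))           {8,9,10,11,12,13,14,15,16,17,18,19,20,21,22,23,24,25,26,27,28,29,30,31}
step 9: q <- (q + 1)                 {8,9,10,11,12,13,14,15,16,17,18,19,20,21,22,23,24,25,26,27,28,29,30,31}
step 10: eval (q < (2 + (tid // 4)))  {8,9,10,11,12,13,14,15,16,17,18,19,20,21,22,23,24,25,26,27,28,29,30,31}
step 11: p <- (4 + (6 + 7))           {12,13,14,15,16,17,18,19,20,21,22,23,24,25,26,27,28,29,30,31}
step 12: q <- (q + 1)                 {12,13,14,15,16,17,18,19,20,21,22,23,24,25,26,27,28,29,30,31}
step 13: eval (q < (2 + (tid // 4)))  {12,13,14,15,16,17,18,19,20,21,22,23,24,25,26,27,28,29,30,31}
step 14: p <- (4 + (6 + 7))           {16,17,18,19,20,21,22,23,24,25,26,27,28,29,30,31}
step 15: q <- (q + 1)                 {16,17,18,19,20,21,22,23,24,25,26,27,28,29,30,31}
step 16: eval (q < (2 + (tid // 4)))  {16,17,18,19,20,21,22,23,24,25,26,27,28,29,30,31}
step 17: p <- (4 + (6 + 7))           {20,21,22,23,24,25,26,27,28,29,30,31}
step 18: q <- (q + 1)                 {20,21,22,23,24,25,26,27,28,29,30,31}
step 19: eval (q < (2 + (tid // 4)))  {20,21,22,23,24,25,26,27,28,29,30,31}
step 20: p <- (4 + (6 + 7))           {24,25,26,27,28,29,30,31}
step 21: q <- (q + 1)                 {24,25,26,27,28,29,30,31}
step 22: eval (q < (2 + (tid // 4)))  {24,25,26,27,28,29,30,31}
step 23: p <- (4 + (6 + 7))           {28,29,30,31}
step 24: q <- (q + 1)                 {28,29,30,31}
step 25: eval (q < (2 + (tid // 4)))  {28,29,30,31}
step 26: p <- q                       {0,1,2,3,4,5,6,7,8,9,10,11,12,13,14,15,16,17,18,19,20,21,22,23,24,25,26,27,28,29,30,31}

Answer: 27 steps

p: 2,2,2,2,3,3,3,3,4,4,4,4,5,5,5,5,6,6,6,6,7,7,7,7,8,8,8,8,9,9,9,9
q: 2,2,2,2,3,3,3,3,4,4,4,4,5,5,5,5,6,6,6,6,7,7,7,7,8,8,8,8,9,9,9,9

steps = 27; useful = 528; efficiency = 528/864 = 11/18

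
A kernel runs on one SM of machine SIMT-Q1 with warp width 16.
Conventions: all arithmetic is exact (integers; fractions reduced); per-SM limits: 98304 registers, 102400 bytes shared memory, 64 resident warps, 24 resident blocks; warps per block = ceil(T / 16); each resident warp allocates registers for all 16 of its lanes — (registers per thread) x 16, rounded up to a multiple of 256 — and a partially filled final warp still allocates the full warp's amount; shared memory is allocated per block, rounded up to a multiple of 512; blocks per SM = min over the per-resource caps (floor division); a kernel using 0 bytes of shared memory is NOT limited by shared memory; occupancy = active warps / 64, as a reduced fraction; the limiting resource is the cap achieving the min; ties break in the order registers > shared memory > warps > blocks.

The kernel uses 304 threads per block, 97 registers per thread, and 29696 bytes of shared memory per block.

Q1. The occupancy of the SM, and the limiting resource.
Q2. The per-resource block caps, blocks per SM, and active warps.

Answer: occupancy 19/32, limited by registers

registers: 2 blocks
shared memory: 3 blocks
warps: 3 blocks
blocks: 24 blocks

Answer: 2 blocks, 38 active warps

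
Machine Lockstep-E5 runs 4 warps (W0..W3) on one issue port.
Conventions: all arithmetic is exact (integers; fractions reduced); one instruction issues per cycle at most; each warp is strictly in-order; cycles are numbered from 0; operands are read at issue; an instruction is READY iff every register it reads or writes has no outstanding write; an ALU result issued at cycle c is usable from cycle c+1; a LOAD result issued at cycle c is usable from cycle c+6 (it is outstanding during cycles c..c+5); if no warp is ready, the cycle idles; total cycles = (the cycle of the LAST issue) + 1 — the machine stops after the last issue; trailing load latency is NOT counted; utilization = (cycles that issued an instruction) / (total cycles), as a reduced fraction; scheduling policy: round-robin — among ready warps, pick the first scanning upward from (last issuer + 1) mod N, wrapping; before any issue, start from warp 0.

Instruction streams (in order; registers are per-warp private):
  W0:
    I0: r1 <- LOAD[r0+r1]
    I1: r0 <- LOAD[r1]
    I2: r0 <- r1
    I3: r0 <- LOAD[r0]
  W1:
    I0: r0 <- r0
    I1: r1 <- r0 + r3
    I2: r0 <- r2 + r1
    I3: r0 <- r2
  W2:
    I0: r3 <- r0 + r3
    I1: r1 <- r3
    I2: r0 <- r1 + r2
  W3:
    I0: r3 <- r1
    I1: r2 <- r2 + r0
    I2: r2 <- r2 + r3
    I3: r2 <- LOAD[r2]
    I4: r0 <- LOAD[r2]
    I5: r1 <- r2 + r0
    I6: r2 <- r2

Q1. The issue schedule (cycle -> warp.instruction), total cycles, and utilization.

cycle 0: W0.I0
cycle 1: W1.I0
cycle 2: W2.I0
cycle 3: W3.I0
cycle 4: W1.I1
cycle 5: W2.I1
cycle 6: W3.I1
cycle 7: W0.I1
cycle 8: W1.I2
cycle 9: W2.I2
cycle 10: W3.I2
cycle 11: W1.I3
cycle 12: W3.I3
cycle 13: W0.I2
cycle 14: W0.I3
cycle 15: idle
cycle 16: idle
cycle 17: idle
cycle 18: W3.I4
cycle 19: idle
cycle 20: idle
cycle 21: idle
cycle 22: idle
cycle 23: idle
cycle 24: W3.I5
cycle 25: W3.I6

Answer: 26 cycles, utilization 9/13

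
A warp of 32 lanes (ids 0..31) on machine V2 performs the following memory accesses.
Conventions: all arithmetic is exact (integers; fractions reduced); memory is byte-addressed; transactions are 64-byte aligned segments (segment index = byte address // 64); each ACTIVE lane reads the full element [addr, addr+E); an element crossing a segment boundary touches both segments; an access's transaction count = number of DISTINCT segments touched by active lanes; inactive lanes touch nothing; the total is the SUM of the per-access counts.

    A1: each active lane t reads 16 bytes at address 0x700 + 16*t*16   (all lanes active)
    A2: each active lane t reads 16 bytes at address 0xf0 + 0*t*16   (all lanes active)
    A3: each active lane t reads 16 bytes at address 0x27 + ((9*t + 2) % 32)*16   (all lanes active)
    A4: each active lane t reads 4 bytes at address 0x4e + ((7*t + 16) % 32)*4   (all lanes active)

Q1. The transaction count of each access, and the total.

A1: 32 transactions
A2: 1 transaction
A3: 9 transactions
A4: 3 transactions

Answer: 32,1,9,3; total 45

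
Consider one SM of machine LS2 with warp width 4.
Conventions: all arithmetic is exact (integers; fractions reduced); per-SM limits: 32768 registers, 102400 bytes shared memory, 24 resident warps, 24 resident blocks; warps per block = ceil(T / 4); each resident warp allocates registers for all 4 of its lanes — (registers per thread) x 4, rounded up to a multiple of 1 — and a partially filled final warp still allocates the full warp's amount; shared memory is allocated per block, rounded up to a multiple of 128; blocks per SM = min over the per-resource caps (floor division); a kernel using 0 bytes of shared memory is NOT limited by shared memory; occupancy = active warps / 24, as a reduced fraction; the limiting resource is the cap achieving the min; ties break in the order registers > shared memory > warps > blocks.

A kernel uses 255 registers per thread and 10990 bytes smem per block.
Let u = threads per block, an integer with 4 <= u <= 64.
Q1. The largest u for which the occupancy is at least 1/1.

Answer: u = 48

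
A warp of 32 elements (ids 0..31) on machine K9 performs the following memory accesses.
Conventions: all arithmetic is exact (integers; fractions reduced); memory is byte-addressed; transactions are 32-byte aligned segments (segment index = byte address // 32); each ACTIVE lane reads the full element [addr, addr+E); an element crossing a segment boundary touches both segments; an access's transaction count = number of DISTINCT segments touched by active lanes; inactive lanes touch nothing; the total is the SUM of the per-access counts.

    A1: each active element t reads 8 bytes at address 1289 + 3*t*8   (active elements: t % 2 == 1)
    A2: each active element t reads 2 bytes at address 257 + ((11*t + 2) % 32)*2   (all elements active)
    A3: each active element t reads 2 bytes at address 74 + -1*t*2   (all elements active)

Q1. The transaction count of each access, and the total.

A1: 16 transactions
A2: 3 transactions
A3: 3 transactions

Answer: 16,3,3; total 22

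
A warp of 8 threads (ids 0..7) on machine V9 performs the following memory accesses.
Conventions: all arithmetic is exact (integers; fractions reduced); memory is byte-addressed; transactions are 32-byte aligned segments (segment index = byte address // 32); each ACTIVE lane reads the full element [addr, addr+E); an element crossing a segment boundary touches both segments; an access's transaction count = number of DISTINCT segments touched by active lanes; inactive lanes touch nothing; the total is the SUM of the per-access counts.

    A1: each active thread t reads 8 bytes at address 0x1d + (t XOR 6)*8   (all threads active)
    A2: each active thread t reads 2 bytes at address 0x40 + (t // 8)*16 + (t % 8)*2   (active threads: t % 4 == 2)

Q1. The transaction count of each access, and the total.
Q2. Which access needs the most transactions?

A1: 3 transactions
A2: 1 transaction

Answer: 3,1; total 4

Answer: A1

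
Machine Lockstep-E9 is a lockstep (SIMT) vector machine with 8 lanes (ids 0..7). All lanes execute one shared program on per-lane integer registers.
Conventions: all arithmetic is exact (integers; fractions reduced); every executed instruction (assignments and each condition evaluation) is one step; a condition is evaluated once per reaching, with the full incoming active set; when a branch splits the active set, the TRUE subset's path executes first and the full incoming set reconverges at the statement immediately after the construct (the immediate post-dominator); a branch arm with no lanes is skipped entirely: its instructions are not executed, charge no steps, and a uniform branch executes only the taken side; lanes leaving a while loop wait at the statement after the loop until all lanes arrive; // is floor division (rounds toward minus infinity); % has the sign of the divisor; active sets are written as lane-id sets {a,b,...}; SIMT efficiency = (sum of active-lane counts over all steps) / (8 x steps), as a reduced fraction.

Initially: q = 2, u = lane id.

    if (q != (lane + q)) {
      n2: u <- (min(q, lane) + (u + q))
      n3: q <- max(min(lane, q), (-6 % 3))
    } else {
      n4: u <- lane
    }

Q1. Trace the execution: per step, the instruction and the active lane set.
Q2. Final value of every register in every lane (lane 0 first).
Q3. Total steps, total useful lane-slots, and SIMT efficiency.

step 0: eval (q != (lane + q))       {0,1,2,3,4,5,6,7}
step 1: u <- (min(q, lane) + (u + q)) {1,2,3,4,5,6,7}
step 2: q <- max(min(lane, q), (-6 % 3)) {1,2,3,4,5,6,7}
step 3: u <- lane                    {0}

Answer: 4 steps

q: 2,1,2,2,2,2,2,2
u: 0,4,6,7,8,9,10,11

steps = 4; useful = 23; efficiency = 23/32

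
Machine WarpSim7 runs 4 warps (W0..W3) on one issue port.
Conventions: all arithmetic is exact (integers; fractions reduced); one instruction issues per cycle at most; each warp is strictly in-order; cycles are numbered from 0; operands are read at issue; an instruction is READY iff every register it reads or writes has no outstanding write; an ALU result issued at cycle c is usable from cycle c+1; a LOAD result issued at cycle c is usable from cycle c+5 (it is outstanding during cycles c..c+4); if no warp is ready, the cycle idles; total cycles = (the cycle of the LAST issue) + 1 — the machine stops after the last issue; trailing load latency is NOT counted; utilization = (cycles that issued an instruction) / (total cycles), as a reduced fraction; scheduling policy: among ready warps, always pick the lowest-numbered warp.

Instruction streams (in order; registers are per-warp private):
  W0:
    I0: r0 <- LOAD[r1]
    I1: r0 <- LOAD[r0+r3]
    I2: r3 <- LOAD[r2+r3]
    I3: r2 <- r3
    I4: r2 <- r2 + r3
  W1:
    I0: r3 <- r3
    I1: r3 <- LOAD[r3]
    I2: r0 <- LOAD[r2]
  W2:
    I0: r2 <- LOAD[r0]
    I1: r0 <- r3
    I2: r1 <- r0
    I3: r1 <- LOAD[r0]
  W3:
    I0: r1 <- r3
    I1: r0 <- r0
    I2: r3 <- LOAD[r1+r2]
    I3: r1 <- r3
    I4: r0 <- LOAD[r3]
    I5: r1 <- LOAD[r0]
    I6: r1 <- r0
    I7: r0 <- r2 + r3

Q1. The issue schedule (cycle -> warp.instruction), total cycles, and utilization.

cycle 0: W0.I0
cycle 1: W1.I0
cycle 2: W1.I1
cycle 3: W1.I2
cycle 4: W2.I0
cycle 5: W0.I1
cycle 6: W0.I2
cycle 7: W2.I1
cycle 8: W2.I2
cycle 9: W2.I3
cycle 10: W3.I0
cycle 11: W0.I3
cycle 12: W0.I4
cycle 13: W3.I1
cycle 14: W3.I2
cycle 15: idle
cycle 16: idle
cycle 17: idle
cycle 18: idle
cycle 19: W3.I3
cycle 20: W3.I4
cycle 21: idle
cycle 22: idle
cycle 23: idle
cycle 24: idle
cycle 25: W3.I5
cycle 26: idle
cycle 27: idle
cycle 28: idle
cycle 29: idle
cycle 30: W3.I6
cycle 31: W3.I7

Answer: 32 cycles, utilization 5/8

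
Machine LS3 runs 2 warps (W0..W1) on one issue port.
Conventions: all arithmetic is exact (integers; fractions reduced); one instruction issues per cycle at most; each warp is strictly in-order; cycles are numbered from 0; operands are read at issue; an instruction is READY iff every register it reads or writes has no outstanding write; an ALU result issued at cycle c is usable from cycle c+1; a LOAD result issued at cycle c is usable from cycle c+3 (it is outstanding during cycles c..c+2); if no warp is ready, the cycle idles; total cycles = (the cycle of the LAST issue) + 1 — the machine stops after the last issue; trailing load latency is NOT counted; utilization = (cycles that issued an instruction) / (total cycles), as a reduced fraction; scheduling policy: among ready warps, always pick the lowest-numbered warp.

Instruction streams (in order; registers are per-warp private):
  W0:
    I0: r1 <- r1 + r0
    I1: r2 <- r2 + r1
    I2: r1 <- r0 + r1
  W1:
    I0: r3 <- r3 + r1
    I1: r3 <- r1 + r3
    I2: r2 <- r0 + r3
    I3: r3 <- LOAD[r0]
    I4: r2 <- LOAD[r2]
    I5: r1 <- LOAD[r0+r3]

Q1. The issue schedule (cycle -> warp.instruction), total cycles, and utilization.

cycle 0: W0.I0
cycle 1: W0.I1
cycle 2: W0.I2
cycle 3: W1.I0
cycle 4: W1.I1
cycle 5: W1.I2
cycle 6: W1.I3
cycle 7: W1.I4
cycle 8: idle
cycle 9: W1.I5

Answer: 10 cycles, utilization 9/10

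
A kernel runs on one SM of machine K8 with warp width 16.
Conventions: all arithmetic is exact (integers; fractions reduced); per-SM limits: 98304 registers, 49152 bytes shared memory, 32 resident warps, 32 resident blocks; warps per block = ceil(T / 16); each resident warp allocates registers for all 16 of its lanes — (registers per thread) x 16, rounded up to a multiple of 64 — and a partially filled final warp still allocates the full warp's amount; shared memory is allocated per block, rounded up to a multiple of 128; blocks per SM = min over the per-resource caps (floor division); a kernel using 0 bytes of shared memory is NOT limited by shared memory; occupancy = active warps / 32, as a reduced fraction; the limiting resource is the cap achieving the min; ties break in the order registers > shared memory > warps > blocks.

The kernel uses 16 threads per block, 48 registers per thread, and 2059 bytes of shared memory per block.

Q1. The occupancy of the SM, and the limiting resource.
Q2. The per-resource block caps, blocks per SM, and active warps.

Answer: occupancy 11/16, limited by shared memory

registers: 128 blocks
shared memory: 22 blocks
warps: 32 blocks
blocks: 32 blocks

Answer: 22 blocks, 22 active warps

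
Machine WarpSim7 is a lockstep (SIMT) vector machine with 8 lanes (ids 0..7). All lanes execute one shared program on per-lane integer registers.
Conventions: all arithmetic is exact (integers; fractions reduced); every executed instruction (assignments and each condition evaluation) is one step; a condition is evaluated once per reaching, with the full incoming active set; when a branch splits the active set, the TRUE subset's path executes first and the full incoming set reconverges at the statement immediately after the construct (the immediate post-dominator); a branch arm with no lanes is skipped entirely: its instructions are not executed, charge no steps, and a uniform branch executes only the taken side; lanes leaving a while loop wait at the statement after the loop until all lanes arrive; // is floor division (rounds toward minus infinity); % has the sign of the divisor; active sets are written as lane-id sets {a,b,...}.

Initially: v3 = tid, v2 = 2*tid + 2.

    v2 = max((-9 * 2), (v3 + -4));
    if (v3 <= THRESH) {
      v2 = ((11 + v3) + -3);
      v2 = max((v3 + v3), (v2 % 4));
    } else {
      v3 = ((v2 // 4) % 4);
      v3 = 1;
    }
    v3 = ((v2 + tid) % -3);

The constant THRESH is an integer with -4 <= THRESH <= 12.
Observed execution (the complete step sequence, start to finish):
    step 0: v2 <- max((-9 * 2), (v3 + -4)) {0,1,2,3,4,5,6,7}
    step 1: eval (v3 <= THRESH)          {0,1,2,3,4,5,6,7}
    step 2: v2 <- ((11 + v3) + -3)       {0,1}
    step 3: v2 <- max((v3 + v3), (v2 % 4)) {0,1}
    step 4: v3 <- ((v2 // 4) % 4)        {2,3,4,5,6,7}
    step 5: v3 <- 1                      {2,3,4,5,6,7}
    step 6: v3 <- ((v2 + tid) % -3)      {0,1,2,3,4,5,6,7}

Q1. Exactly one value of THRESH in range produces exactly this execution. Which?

Answer: THRESH = 1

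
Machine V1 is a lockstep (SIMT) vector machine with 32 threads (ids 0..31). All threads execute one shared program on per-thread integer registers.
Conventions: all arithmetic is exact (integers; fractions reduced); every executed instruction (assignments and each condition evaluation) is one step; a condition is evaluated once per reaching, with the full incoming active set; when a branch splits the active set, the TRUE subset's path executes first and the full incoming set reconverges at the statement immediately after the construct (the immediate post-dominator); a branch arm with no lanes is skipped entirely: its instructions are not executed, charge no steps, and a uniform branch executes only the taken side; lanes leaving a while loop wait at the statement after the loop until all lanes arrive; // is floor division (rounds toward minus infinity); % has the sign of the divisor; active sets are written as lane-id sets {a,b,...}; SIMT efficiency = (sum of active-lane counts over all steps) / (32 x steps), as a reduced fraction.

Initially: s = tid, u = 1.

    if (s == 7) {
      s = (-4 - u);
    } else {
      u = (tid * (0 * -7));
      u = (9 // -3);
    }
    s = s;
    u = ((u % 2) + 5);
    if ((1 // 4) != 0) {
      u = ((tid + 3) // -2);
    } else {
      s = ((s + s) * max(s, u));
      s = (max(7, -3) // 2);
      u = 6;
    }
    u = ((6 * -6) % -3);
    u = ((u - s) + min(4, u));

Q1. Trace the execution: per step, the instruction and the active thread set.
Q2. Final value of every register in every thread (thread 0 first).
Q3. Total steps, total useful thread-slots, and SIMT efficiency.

step 0: eval (s == 7)                {0,1,2,3,4,5,6,7,8,9,10,11,12,13,14,15,16,17,18,19,20,21,22,23,24,25,26,27,28,29,30,31}
step 1: s <- (-4 - u)                {7}
step 2: u <- (tid * (0 * -7))        {0,1,2,3,4,5,6,8,9,10,11,12,13,14,15,16,17,18,19,20,21,22,23,24,25,26,27,28,29,30,31}
step 3: u <- (9 // -3)               {0,1,2,3,4,5,6,8,9,10,11,12,13,14,15,16,17,18,19,20,21,22,23,24,25,26,27,28,29,30,31}
step 4: s <- s                       {0,1,2,3,4,5,6,7,8,9,10,11,12,13,14,15,16,17,18,19,20,21,22,23,24,25,26,27,28,29,30,31}
step 5: u <- ((u % 2) + 5)           {0,1,2,3,4,5,6,7,8,9,10,11,12,13,14,15,16,17,18,19,20,21,22,23,24,25,26,27,28,29,30,31}
step 6: eval ((1 // 4) != 0)         {0,1,2,3,4,5,6,7,8,9,10,11,12,13,14,15,16,17,18,19,20,21,22,23,24,25,26,27,28,29,30,31}
step 7: s <- ((s + s) * max(s, u))   {0,1,2,3,4,5,6,7,8,9,10,11,12,13,14,15,16,17,18,19,20,21,22,23,24,25,26,27,28,29,30,31}
step 8: s <- (max(7, -3) // 2)       {0,1,2,3,4,5,6,7,8,9,10,11,12,13,14,15,16,17,18,19,20,21,22,23,24,25,26,27,28,29,30,31}
step 9: u <- 6                       {0,1,2,3,4,5,6,7,8,9,10,11,12,13,14,15,16,17,18,19,20,21,22,23,24,25,26,27,28,29,30,31}
step 10: u <- ((6 * -6) % -3)         {0,1,2,3,4,5,6,7,8,9,10,11,12,13,14,15,16,17,18,19,20,21,22,23,24,25,26,27,28,29,30,31}
step 11: u <- ((u - s) + min(4, u))   {0,1,2,3,4,5,6,7,8,9,10,11,12,13,14,15,16,17,18,19,20,21,22,23,24,25,26,27,28,29,30,31}

Answer: 12 steps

s: 3,3,3,3,3,3,3,3,3,3,3,3,3,3,3,3,3,3,3,3,3,3,3,3,3,3,3,3,3,3,3,3
u: -3,-3,-3,-3,-3,-3,-3,-3,-3,-3,-3,-3,-3,-3,-3,-3,-3,-3,-3,-3,-3,-3,-3,-3,-3,-3,-3,-3,-3,-3,-3,-3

steps = 12; useful = 351; efficiency = 351/384 = 117/128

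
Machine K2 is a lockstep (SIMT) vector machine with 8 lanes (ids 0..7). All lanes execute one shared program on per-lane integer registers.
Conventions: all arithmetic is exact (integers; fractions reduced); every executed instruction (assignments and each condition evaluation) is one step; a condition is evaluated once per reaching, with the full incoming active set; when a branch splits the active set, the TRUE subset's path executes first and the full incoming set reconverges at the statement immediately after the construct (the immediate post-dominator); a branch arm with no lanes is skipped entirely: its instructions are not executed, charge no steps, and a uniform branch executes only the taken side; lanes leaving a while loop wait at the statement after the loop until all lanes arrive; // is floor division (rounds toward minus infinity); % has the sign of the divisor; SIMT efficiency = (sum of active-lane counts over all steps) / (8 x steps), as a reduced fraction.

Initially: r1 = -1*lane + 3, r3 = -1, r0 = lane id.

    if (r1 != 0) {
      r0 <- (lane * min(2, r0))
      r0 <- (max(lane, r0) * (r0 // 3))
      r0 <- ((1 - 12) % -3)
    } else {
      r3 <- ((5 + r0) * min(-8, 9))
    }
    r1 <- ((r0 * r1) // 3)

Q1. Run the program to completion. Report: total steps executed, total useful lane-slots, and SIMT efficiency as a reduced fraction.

Answer: 6 steps, 38 useful, 19/24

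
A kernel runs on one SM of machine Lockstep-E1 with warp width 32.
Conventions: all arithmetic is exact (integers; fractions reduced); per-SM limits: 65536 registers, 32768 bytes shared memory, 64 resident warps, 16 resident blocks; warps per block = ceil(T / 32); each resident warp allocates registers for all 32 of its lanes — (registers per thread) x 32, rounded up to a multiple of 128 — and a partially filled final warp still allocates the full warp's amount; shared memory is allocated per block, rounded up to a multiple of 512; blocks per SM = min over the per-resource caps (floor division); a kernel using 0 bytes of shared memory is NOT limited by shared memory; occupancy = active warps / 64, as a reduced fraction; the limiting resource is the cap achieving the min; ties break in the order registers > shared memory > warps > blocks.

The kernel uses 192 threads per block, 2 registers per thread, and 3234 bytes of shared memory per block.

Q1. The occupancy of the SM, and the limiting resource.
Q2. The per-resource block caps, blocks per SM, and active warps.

Answer: occupancy 27/32, limited by shared memory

registers: 85 blocks
shared memory: 9 blocks
warps: 10 blocks
blocks: 16 blocks

Answer: 9 blocks, 54 active warps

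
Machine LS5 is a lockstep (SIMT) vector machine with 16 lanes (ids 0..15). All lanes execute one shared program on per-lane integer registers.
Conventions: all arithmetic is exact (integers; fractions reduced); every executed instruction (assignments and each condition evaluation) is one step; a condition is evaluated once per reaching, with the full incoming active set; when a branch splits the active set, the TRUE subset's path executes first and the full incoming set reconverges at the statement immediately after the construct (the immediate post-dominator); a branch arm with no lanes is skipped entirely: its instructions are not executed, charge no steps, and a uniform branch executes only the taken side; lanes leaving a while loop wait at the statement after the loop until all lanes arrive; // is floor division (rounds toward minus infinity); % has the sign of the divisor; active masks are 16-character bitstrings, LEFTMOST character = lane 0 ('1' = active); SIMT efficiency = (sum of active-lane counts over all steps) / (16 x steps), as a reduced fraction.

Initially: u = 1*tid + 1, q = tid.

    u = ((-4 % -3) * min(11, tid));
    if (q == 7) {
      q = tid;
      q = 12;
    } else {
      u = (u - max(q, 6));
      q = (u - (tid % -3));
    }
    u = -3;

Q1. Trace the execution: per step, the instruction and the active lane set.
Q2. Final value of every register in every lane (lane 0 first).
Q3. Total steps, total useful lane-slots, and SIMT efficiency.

step 0: u <- ((-4 % -3) * min(11, tid)) 1111111111111111
step 1: eval (q == 7)                1111111111111111
step 2: q <- tid                     0000000100000000
step 3: q <- 12                      0000000100000000
step 4: u <- (u - max(q, 6))         1111111011111111
step 5: q <- (u - (tid % -3))        1111111011111111
step 6: u <- -3                      1111111111111111

Answer: 7 steps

u: -3,-3,-3,-3,-3,-3,-3,-3,-3,-3,-3,-3,-3,-3,-3,-3
q: -6,-5,-7,-9,-8,-10,-12,12,-15,-18,-18,-21,-23,-22,-24,-26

steps = 7; useful = 80; efficiency = 80/112 = 5/7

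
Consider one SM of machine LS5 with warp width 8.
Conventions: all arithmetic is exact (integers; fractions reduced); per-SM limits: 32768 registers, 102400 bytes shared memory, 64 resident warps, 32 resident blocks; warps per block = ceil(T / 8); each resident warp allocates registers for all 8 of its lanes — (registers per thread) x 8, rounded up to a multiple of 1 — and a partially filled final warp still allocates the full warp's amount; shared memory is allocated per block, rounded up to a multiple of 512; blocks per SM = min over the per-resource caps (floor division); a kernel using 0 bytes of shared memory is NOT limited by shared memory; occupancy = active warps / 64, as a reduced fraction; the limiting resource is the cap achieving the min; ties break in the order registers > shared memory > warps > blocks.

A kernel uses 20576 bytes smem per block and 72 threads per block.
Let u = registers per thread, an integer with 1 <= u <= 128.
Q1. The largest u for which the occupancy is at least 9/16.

Answer: u = 113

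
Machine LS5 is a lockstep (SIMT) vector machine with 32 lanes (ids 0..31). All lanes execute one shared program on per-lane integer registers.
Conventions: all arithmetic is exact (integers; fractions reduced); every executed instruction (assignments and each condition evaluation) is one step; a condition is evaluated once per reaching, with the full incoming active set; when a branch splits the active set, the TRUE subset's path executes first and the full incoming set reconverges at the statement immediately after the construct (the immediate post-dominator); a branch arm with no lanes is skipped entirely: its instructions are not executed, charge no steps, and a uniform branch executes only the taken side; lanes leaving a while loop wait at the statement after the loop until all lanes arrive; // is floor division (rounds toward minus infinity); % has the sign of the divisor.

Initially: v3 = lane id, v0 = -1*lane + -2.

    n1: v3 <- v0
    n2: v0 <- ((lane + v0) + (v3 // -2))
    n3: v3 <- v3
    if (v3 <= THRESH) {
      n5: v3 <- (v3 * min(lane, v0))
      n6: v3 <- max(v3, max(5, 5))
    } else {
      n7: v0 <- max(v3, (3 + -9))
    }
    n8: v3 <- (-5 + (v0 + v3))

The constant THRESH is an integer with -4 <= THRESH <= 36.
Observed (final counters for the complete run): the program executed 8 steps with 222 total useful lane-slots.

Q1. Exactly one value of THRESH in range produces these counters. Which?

Answer: THRESH = -4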